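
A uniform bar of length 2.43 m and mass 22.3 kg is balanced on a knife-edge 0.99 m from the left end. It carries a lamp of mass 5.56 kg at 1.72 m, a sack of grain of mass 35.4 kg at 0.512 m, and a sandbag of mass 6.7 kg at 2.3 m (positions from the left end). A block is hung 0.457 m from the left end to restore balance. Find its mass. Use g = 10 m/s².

Choose the knife-edge (at 0.99 m from the left end) as the axis so the support reaction has zero arm there.
Beam weight: 22.3 × 10 = 223 N down at 1.215 m → arm 0.225 m, τ = 223 × 0.225 = 50.18 N·m clockwise.
Lamp: 5.56 × 10 = 55.6 N down at 1.72 m → arm 0.73 m, τ = 55.6 × 0.73 = 40.59 N·m clockwise.
Sack of grain: 35.4 × 10 = 354 N down at 0.512 m → arm 0.478 m, τ = 354 × 0.478 = 169.2 N·m counterclockwise.
Sandbag: 6.7 × 10 = 67 N down at 2.3 m → arm 1.31 m, τ = 67 × 1.31 = 87.77 N·m clockwise.
Net moment of known loads = 9.34 N·m clockwise.
An unknown mass m at 0.457 m has arm 0.533 m; its moment is m·g·0.533 counterclockwise.
Στ = 0 ⇒ m × 10 × 0.533 = 9.34 ⇒ m = 9.34 / (10 × 0.533) = 1.75 kg.

m ≈ 1.75 kg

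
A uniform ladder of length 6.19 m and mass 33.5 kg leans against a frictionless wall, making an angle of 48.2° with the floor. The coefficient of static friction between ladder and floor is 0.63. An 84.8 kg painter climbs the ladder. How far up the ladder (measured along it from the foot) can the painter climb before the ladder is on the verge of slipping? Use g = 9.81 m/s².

Sum moments about the foot of the ladder (the floor normal and friction both act there and drop out).
Ladder weight 33.5×9.81 = 328.6 N acts at 3.095 m along the ladder; its horizontal arm is 3.095·cos48.2° = 2.063 m → τ = 677.9 N·m clockwise.
Painter weight 84.8×9.81 = 831.9 N at distance d → arm d·cos48.2° → τ = 831.9·d·0.6665 clockwise.
Wall normal N at the top has arm L sinθ = 4.614 m counterclockwise, so Στ = 0 gives N·4.614 = 677.9 + 554.5·d.
ΣFy = 0 ⇒ N_floor = 1160 N, so the maximum friction is μ_s·N_floor = 0.63×1160 = 730.8 N. ΣFx = 0 ⇒ N_wall = f, so at the slipping point N = 730.8 N.
Substituting: 730.8×4.614 = 677.9 + 554.5·d ⇒ d = (3372 − 677.9) / 554.5 = 4.86 m.

d ≈ 4.86 m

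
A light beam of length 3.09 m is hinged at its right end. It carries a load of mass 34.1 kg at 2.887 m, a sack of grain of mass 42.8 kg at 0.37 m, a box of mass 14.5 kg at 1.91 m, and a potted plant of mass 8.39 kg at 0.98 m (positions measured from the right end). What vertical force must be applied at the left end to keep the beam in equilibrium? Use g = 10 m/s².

Take moments about the right end.
Load: 34.1 × 10 = 341 N down at 2.887 m → arm 2.887 m, τ = 341 × 2.887 = 984.5 N·m counterclockwise.
Sack of grain: 42.8 × 10 = 428 N down at 0.37 m → arm 0.37 m, τ = 428 × 0.37 = 158.4 N·m counterclockwise.
Box: 14.5 × 10 = 145 N down at 1.91 m → arm 1.91 m, τ = 145 × 1.91 = 276.9 N·m counterclockwise.
Potted plant: 8.39 × 10 = 83.9 N down at 0.98 m → arm 0.98 m, τ = 83.9 × 0.98 = 82.22 N·m counterclockwise.
Net moment of the loads = 1502 N·m counterclockwise.
The upward force F acts at the left end, arm 3.09 m, giving F × 3.09 clockwise.
Balancing moments: F × 3.09 = 1502, giving F = 1502 / 3.09 = 486 N.

F ≈ 486 N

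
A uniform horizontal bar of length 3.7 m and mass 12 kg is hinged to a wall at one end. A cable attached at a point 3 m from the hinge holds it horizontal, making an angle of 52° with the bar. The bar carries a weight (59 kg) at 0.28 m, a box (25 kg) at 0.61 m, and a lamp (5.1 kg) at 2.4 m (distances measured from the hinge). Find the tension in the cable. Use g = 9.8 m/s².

T ≈ 274 N

Choose the hinge as the axis so the unknown hinge reaction has zero arm there.
Beam weight: 12 × 9.8 = 117.6 N down at 1.85 m → arm 1.85 m, τ = 117.6 × 1.85 = 217.6 N·m clockwise.
Weight: 59 × 9.8 = 578.2 N down at 0.28 m → arm 0.28 m, τ = 578.2 × 0.28 = 161.9 N·m clockwise.
Box: 25 × 9.8 = 245 N down at 0.61 m → arm 0.61 m, τ = 245 × 0.61 = 149.4 N·m clockwise.
Lamp: 5.1 × 9.8 = 49.98 N down at 2.4 m → arm 2.4 m, τ = 49.98 × 2.4 = 120 N·m clockwise.
Total clockwise load moment = 648.9 N·m.
The cable tension T acts at 3 m; only its component perpendicular to the bar, T sinθ, produces torque. sin 52° = 0.788.
For rotational equilibrium, T × 3 × 0.788 = 648.9, so T = 648.9 / 2.364 = 274 N.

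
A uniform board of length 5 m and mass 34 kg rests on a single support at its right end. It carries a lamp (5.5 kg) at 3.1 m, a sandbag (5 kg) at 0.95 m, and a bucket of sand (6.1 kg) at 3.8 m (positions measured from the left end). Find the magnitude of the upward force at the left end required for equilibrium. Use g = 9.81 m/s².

F ≈ 241 N

Take moments about the right end.
Beam weight: 34 × 9.81 = 333.5 N down at 2.5 m → arm 2.5 m, τ = 333.5 × 2.5 = 833.8 N·m counterclockwise.
Lamp: 5.5 × 9.81 = 53.96 N down at 3.1 m → arm 1.9 m, τ = 53.96 × 1.9 = 102.5 N·m counterclockwise.
Sandbag: 5 × 9.81 = 49.05 N down at 0.95 m → arm 4.05 m, τ = 49.05 × 4.05 = 198.7 N·m counterclockwise.
Bucket of sand: 6.1 × 9.81 = 59.84 N down at 3.8 m → arm 1.2 m, τ = 59.84 × 1.2 = 71.81 N·m counterclockwise.
Net moment of the loads = 1207 N·m counterclockwise.
The upward force F acts at the left end, arm 5 m, giving F × 5 clockwise.
For rotational equilibrium, F × 5 = 1207, so F = 1207 / 5 = 241 N.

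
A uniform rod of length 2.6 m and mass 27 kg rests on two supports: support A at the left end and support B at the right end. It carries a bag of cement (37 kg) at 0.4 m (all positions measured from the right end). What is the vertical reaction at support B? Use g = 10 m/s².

Sum moments about support A (its reaction then has zero moment arm).
Beam weight: 27 × 10 = 270 N down at 1.3 m → arm 1.3 m, τ = 270 × 1.3 = 351 N·m clockwise.
Bag of cement: 37 × 10 = 370 N down at 0.4 m → arm 2.2 m, τ = 370 × 2.2 = 814 N·m clockwise.
Net load moment about support A = 1165 N·m clockwise.
Reaction R at support B is upward at 0 m, arm 2.6 m → moment R × 2.6 counterclockwise.
Setting net torque to zero: R × 2.6 = 1165 → R = 448 N.

R_B ≈ 448 N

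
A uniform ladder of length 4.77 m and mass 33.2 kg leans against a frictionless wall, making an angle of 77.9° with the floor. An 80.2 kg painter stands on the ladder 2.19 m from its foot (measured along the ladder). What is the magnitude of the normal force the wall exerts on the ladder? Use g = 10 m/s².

N_wall ≈ 115 N

Sum moments about the foot of the ladder (the floor normal and friction both act there and drop out).
Ladder weight 33.2×10 = 332 N acts at 2.385 m along the ladder; its horizontal arm is 2.385·cos77.9° = 0.4999 m → τ = 166 N·m clockwise.
Painter: 80.2×10 = 802 N at 2.19 m → arm 0.4591 m → τ = 368.2 N·m clockwise.
Wall normal N acts horizontally at the top; its moment arm is the height L sinθ = 4.77·sin77.9° = 4.664 m, counterclockwise.
Balancing moments: N × 4.664 = 534.2, giving N = 115 N.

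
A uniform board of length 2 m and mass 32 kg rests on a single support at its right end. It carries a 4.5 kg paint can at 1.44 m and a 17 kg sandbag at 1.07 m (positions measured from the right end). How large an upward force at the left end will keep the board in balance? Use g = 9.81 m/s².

Taking torques about the right end:
Beam weight: 32 × 9.81 = 313.9 N down at 1 m → arm 1 m, τ = 313.9 × 1 = 313.9 N·m counterclockwise.
Paint can: 4.5 × 9.81 = 44.15 N down at 1.44 m → arm 1.44 m, τ = 44.15 × 1.44 = 63.58 N·m counterclockwise.
Sandbag: 17 × 9.81 = 166.8 N down at 1.07 m → arm 1.07 m, τ = 166.8 × 1.07 = 178.5 N·m counterclockwise.
Net moment of the loads = 556 N·m counterclockwise.
The upward force F acts at the left end, arm 2 m, giving F × 2 clockwise.
Balancing moments: F × 2 = 556, giving F = 556 / 2 = 278 N.

F ≈ 278 N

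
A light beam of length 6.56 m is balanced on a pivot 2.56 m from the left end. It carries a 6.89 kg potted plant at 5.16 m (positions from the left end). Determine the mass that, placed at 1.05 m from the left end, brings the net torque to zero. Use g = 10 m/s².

m ≈ 11.9 kg

Taking torques about the pivot (at 2.56 m from the left end):
Potted plant: 6.89 × 10 = 68.9 N down at 5.16 m → arm 2.6 m, τ = 68.9 × 2.6 = 179.1 N·m clockwise.
Net moment of known loads = 179.1 N·m clockwise.
An unknown mass m at 1.05 m has arm 1.51 m; its moment is m·g·1.51 counterclockwise.
Setting net torque to zero: m × 10 × 1.51 = 179.1 → m = 179.1 / (10 × 1.51) = 11.9 kg.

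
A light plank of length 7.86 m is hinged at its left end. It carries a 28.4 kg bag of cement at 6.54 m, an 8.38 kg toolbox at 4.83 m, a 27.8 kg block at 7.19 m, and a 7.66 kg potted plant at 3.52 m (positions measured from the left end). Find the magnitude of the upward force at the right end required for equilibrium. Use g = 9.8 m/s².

F ≈ 565 N

Choose the left end as the axis so the unknown pivot reaction has zero arm there.
Bag of cement: 28.4 × 9.8 = 278.3 N down at 6.54 m → arm 6.54 m, τ = 278.3 × 6.54 = 1820 N·m clockwise.
Toolbox: 8.38 × 9.8 = 82.12 N down at 4.83 m → arm 4.83 m, τ = 82.12 × 4.83 = 396.6 N·m clockwise.
Block: 27.8 × 9.8 = 272.4 N down at 7.19 m → arm 7.19 m, τ = 272.4 × 7.19 = 1959 N·m clockwise.
Potted plant: 7.66 × 9.8 = 75.07 N down at 3.52 m → arm 3.52 m, τ = 75.07 × 3.52 = 264.2 N·m clockwise.
Net moment of the loads = 4440 N·m clockwise.
The upward force F acts at the right end, arm 7.86 m, giving F × 7.86 counterclockwise.
For rotational equilibrium, F × 7.86 = 4440, so F = 4440 / 7.86 = 565 N.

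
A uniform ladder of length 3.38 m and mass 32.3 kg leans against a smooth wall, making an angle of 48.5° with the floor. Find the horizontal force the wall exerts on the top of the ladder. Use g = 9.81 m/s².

N_wall ≈ 140 N

About the foot of the ladder:
Ladder weight 32.3×9.81 = 316.9 N acts at 1.69 m along the ladder; its horizontal arm is 1.69·cos48.5° = 1.12 m → τ = 354.9 N·m clockwise.
Wall normal N acts horizontally at the top; its moment arm is the height L sinθ = 3.38·sin48.5° = 2.531 m, counterclockwise.
Setting net torque to zero: N × 2.531 = 354.9 → N = 140 N.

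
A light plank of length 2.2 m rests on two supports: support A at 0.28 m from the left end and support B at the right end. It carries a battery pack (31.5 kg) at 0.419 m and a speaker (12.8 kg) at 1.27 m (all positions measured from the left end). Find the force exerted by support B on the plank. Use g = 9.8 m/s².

R_B ≈ 87 N

Take moments about support A.
Battery pack: 31.5 × 9.8 = 308.7 N down at 0.419 m → arm 0.139 m, τ = 308.7 × 0.139 = 42.91 N·m clockwise.
Speaker: 12.8 × 9.8 = 125.4 N down at 1.27 m → arm 0.99 m, τ = 125.4 × 0.99 = 124.1 N·m clockwise.
Net load moment about support A = 167 N·m clockwise.
Reaction R at support B is upward at 2.2 m, arm 1.92 m → moment R × 1.92 counterclockwise.
For rotational equilibrium, R × 1.92 = 167, so R = 87 N.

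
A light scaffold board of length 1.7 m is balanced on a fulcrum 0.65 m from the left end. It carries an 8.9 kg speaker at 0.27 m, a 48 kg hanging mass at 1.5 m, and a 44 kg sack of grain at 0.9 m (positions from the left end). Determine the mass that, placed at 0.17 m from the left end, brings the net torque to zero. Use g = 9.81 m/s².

m ≈ 101 kg

Sum moments about the fulcrum (at 0.65 m from the left end) (the support reaction has zero arm there).
Speaker: 8.9 × 9.81 = 87.31 N down at 0.27 m → arm 0.38 m, τ = 87.31 × 0.38 = 33.18 N·m counterclockwise.
Hanging mass: 48 × 9.81 = 470.9 N down at 1.5 m → arm 0.85 m, τ = 470.9 × 0.85 = 400.3 N·m clockwise.
Sack of grain: 44 × 9.81 = 431.6 N down at 0.9 m → arm 0.25 m, τ = 431.6 × 0.25 = 107.9 N·m clockwise.
Net moment of known loads = 475 N·m clockwise.
An unknown mass m at 0.17 m has arm 0.48 m; its moment is m·g·0.48 counterclockwise.
For rotational equilibrium, m × 9.81 × 0.48 = 475, so m = 475 / (9.81 × 0.48) = 101 kg.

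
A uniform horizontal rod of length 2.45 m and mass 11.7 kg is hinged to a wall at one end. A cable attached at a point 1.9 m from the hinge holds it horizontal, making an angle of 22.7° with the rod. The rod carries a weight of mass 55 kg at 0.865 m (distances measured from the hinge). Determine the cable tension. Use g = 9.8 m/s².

Take moments about the hinge.
Beam weight: 11.7 × 9.8 = 114.7 N down at 1.225 m → arm 1.225 m, τ = 114.7 × 1.225 = 140.5 N·m clockwise.
Weight: 55 × 9.8 = 539 N down at 0.865 m → arm 0.865 m, τ = 539 × 0.865 = 466.2 N·m clockwise.
Total clockwise load moment = 606.7 N·m.
The cable tension T acts at 1.9 m; only its component perpendicular to the rod, T sinθ, produces torque. sin 22.7° = 0.3859.
Στ = 0 ⇒ T × 1.9 × 0.3859 = 606.7 ⇒ T = 606.7 / 0.7332 = 827 N.

T ≈ 827 N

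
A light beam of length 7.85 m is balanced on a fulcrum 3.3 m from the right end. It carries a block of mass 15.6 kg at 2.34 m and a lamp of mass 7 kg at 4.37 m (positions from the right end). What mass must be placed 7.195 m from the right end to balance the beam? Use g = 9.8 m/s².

About the fulcrum (at 3.3 m from the right end):
Block: 15.6 × 9.8 = 152.9 N down at 2.34 m → arm 0.96 m, τ = 152.9 × 0.96 = 146.8 N·m clockwise.
Lamp: 7 × 9.8 = 68.6 N down at 4.37 m → arm 1.07 m, τ = 68.6 × 1.07 = 73.4 N·m counterclockwise.
Net moment of known loads = 73.4 N·m clockwise.
An unknown mass m at 7.195 m has arm 3.895 m; its moment is m·g·3.895 counterclockwise.
For rotational equilibrium, m × 9.8 × 3.895 = 73.4, so m = 73.4 / (9.8 × 3.895) = 1.92 kg.

m ≈ 1.92 kg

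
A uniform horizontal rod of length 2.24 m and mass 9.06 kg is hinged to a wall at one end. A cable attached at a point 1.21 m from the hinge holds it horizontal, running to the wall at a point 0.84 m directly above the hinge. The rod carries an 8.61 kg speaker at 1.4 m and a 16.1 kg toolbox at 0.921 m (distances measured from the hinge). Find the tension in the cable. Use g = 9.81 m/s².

Take moments about the hinge.
Beam weight: 9.06 × 9.81 = 88.88 N down at 1.12 m → arm 1.12 m, τ = 88.88 × 1.12 = 99.55 N·m clockwise.
Speaker: 8.61 × 9.81 = 84.46 N down at 1.4 m → arm 1.4 m, τ = 84.46 × 1.4 = 118.2 N·m clockwise.
Toolbox: 16.1 × 9.81 = 157.9 N down at 0.921 m → arm 0.921 m, τ = 157.9 × 0.921 = 145.4 N·m clockwise.
Total clockwise load moment = 363.1 N·m.
The cable tension T acts at 1.21 m; only its component perpendicular to the rod, T sinθ, produces torque. sinθ = h/√(h²+d²) = 0.84/√(0.84²+1.21²) = 0.5703.
Στ = 0 ⇒ T × 1.21 × 0.5703 = 363.1 ⇒ T = 363.1 / 0.6901 = 526 N.

T ≈ 526 N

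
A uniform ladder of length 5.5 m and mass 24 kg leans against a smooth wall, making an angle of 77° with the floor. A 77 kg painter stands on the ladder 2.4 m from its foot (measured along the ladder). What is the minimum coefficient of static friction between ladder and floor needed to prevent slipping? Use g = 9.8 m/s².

μ_min ≈ 0.104

About the foot of the ladder:
Ladder weight 24×9.8 = 235.2 N acts at 2.75 m along the ladder; its horizontal arm is 2.75·cos77° = 0.6186 m → τ = 145.5 N·m clockwise.
Painter: 77×9.8 = 754.6 N at 2.4 m → arm 0.5399 m → τ = 407.4 N·m clockwise.
Wall normal N acts horizontally at the top; its moment arm is the height L sinθ = 5.5·sin77° = 5.359 m, counterclockwise.
Balancing moments: N × 5.359 = 552.9, giving N = 103.2 N.
ΣFx = 0 ⇒ f = N_wall = 103.2 N. ΣFy = 0 ⇒ N_floor = 989.8 N.
μ_min = f / N_floor = 103.2 / 989.8 = 0.104.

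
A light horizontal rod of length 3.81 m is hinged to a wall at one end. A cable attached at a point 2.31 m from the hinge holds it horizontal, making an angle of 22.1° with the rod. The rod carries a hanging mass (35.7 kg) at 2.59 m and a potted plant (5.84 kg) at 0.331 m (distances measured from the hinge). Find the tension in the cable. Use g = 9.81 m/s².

T ≈ 1070 N

Choose the hinge as the axis so the unknown hinge reaction has zero arm there.
Hanging mass: 35.7 × 9.81 = 350.2 N down at 2.59 m → arm 2.59 m, τ = 350.2 × 2.59 = 907 N·m clockwise.
Potted plant: 5.84 × 9.81 = 57.29 N down at 0.331 m → arm 0.331 m, τ = 57.29 × 0.331 = 18.96 N·m clockwise.
Total clockwise load moment = 926 N·m.
The cable tension T acts at 2.31 m; only its component perpendicular to the rod, T sinθ, produces torque. sin 22.1° = 0.3762.
For rotational equilibrium, T × 2.31 × 0.3762 = 926, so T = 926 / 0.869 = 1070 N.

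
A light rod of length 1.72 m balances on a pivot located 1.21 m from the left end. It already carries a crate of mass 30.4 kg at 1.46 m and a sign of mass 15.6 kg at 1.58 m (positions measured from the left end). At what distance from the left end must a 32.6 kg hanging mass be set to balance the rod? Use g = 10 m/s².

About the pivot (at 1.21 m from the left end):
Crate: 30.4 × 10 = 304 N down at 1.46 m → arm 0.25 m, τ = 304 × 0.25 = 76 N·m clockwise.
Sign: 15.6 × 10 = 156 N down at 1.58 m → arm 0.37 m, τ = 156 × 0.37 = 57.72 N·m clockwise.
Net moment of existing loads = 133.7 N·m clockwise.
The hanging mass weighs 32.6 × 10 = 326 N and must supply an equal counterclockwise moment, so its lever arm about the pivot is 133.7 / 326 = 0.41 m.
That puts it at 1.21 − 0.41 = 0.8 m from the left end.

x ≈ 0.8 m from the left end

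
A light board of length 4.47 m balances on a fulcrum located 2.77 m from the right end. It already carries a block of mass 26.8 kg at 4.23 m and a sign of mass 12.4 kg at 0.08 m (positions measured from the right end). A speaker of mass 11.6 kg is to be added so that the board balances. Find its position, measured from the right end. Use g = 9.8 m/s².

x ≈ 2.27 m from the right end

Sum moments about the fulcrum (at 2.77 m from the right end) (the support reaction has zero arm there).
Block: 26.8 × 9.8 = 262.6 N down at 4.23 m → arm 1.46 m, τ = 262.6 × 1.46 = 383.4 N·m counterclockwise.
Sign: 12.4 × 9.8 = 121.5 N down at 0.08 m → arm 2.69 m, τ = 121.5 × 2.69 = 326.8 N·m clockwise.
Net moment of existing loads = 56.6 N·m counterclockwise.
The speaker weighs 11.6 × 9.8 = 113.7 N and must supply an equal clockwise moment, so its lever arm about the fulcrum is 56.6 / 113.7 = 0.498 m.
That puts it at 2.77 − 0.498 = 2.27 m from the right end.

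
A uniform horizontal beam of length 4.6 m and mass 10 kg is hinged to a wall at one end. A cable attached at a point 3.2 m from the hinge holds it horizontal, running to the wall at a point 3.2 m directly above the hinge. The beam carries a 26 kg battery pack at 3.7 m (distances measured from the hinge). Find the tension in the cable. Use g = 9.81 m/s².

T ≈ 517 N

Sum moments about the hinge (the unknown hinge reaction has zero arm there).
Beam weight: 10 × 9.81 = 98.1 N down at 2.3 m → arm 2.3 m, τ = 98.1 × 2.3 = 225.6 N·m clockwise.
Battery pack: 26 × 9.81 = 255.1 N down at 3.7 m → arm 3.7 m, τ = 255.1 × 3.7 = 943.9 N·m clockwise.
Total clockwise load moment = 1170 N·m.
The cable tension T acts at 3.2 m; only its component perpendicular to the beam, T sinθ, produces torque. sinθ = h/√(h²+d²) = 3.2/√(3.2²+3.2²) = 0.7071.
For rotational equilibrium, T × 3.2 × 0.7071 = 1170, so T = 1170 / 2.263 = 517 N.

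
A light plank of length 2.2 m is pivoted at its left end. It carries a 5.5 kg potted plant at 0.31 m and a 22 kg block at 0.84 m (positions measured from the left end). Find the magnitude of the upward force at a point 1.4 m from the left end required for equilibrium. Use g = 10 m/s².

F ≈ 144 N

Choose the left end as the axis so the unknown pivot reaction has zero arm there.
Potted plant: 5.5 × 10 = 55 N down at 0.31 m → arm 0.31 m, τ = 55 × 0.31 = 17.05 N·m clockwise.
Block: 22 × 10 = 220 N down at 0.84 m → arm 0.84 m, τ = 220 × 0.84 = 184.8 N·m clockwise.
Net moment of the loads = 201.9 N·m clockwise.
The upward force F acts at a point 1.4 m from the left end, arm 1.4 m, giving F × 1.4 counterclockwise.
Balancing moments: F × 1.4 = 201.9, giving F = 201.9 / 1.4 = 144 N.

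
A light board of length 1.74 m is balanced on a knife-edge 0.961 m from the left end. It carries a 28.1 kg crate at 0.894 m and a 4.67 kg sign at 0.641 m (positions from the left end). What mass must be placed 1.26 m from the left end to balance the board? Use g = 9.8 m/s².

Sum moments about the knife-edge (at 0.961 m from the left end) (the support reaction has zero arm there).
Crate: 28.1 × 9.8 = 275.4 N down at 0.894 m → arm 0.067 m, τ = 275.4 × 0.067 = 18.45 N·m counterclockwise.
Sign: 4.67 × 9.8 = 45.77 N down at 0.641 m → arm 0.32 m, τ = 45.77 × 0.32 = 14.65 N·m counterclockwise.
Net moment of known loads = 33.1 N·m counterclockwise.
An unknown mass m at 1.26 m has arm 0.299 m; its moment is m·g·0.299 clockwise.
Στ = 0 ⇒ m × 9.8 × 0.299 = 33.1 ⇒ m = 33.1 / (9.8 × 0.299) = 11.3 kg.

m ≈ 11.3 kg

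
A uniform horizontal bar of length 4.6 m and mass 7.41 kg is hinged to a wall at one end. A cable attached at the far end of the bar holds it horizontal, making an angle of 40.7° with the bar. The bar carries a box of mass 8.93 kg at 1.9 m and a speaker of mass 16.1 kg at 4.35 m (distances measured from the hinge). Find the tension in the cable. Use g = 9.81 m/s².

T ≈ 340 N

Taking torques about the hinge:
Beam weight: 7.41 × 9.81 = 72.69 N down at 2.3 m → arm 2.3 m, τ = 72.69 × 2.3 = 167.2 N·m clockwise.
Box: 8.93 × 9.81 = 87.6 N down at 1.9 m → arm 1.9 m, τ = 87.6 × 1.9 = 166.4 N·m clockwise.
Speaker: 16.1 × 9.81 = 157.9 N down at 4.35 m → arm 4.35 m, τ = 157.9 × 4.35 = 686.9 N·m clockwise.
Total clockwise load moment = 1020 N·m.
The cable tension T acts at 4.6 m; only its component perpendicular to the bar, T sinθ, produces torque. sin 40.7° = 0.6521.
Setting net torque to zero: T × 4.6 × 0.6521 = 1020 → T = 1020 / 3 = 340 N.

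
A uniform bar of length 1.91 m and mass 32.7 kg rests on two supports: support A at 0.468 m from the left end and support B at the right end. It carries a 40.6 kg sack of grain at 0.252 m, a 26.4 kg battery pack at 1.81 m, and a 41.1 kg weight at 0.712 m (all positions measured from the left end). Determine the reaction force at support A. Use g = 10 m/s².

R_A ≈ 1040 N

Take moments about support B.
Beam weight: 32.7 × 10 = 327 N down at 0.955 m → arm 0.955 m, τ = 327 × 0.955 = 312.3 N·m counterclockwise.
Sack of grain: 40.6 × 10 = 406 N down at 0.252 m → arm 1.658 m, τ = 406 × 1.658 = 673.1 N·m counterclockwise.
Battery pack: 26.4 × 10 = 264 N down at 1.81 m → arm 0.1 m, τ = 264 × 0.1 = 26.4 N·m counterclockwise.
Weight: 41.1 × 10 = 411 N down at 0.712 m → arm 1.198 m, τ = 411 × 1.198 = 492.4 N·m counterclockwise.
Net load moment about support B = 1504 N·m counterclockwise.
Reaction R at support A is upward at 0.468 m, arm 1.442 m → moment R × 1.442 clockwise.
For rotational equilibrium, R × 1.442 = 1504, so R = 1040 N.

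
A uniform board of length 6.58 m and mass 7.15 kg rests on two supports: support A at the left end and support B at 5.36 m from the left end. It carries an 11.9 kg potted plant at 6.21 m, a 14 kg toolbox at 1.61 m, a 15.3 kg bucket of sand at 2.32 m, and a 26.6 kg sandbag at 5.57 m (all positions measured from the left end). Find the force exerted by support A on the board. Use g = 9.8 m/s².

R_A ≈ 179 N

About support B:
Beam weight: 7.15 × 9.8 = 70.07 N down at 3.29 m → arm 2.07 m, τ = 70.07 × 2.07 = 145 N·m counterclockwise.
Potted plant: 11.9 × 9.8 = 116.6 N down at 6.21 m → arm 0.85 m, τ = 116.6 × 0.85 = 99.11 N·m clockwise.
Toolbox: 14 × 9.8 = 137.2 N down at 1.61 m → arm 3.75 m, τ = 137.2 × 3.75 = 514.5 N·m counterclockwise.
Bucket of sand: 15.3 × 9.8 = 149.9 N down at 2.32 m → arm 3.04 m, τ = 149.9 × 3.04 = 455.7 N·m counterclockwise.
Sandbag: 26.6 × 9.8 = 260.7 N down at 5.57 m → arm 0.21 m, τ = 260.7 × 0.21 = 54.75 N·m clockwise.
Net load moment about support B = 961.3 N·m counterclockwise.
Reaction R at support A is upward at 0 m, arm 5.36 m → moment R × 5.36 clockwise.
Στ = 0 ⇒ R × 5.36 = 961.3 ⇒ R = 179 N.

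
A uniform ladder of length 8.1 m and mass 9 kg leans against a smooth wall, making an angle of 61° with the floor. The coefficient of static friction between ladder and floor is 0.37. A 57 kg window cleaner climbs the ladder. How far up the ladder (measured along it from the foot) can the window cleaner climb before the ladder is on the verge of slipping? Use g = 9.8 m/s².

d ≈ 5.62 m

Sum moments about the foot of the ladder (the floor normal and friction both act there and drop out).
Ladder weight 9×9.8 = 88.2 N acts at 4.05 m along the ladder; its horizontal arm is 4.05·cos61° = 1.963 m → τ = 173.1 N·m clockwise.
Window cleaner weight 57×9.8 = 558.6 N at distance d → arm d·cos61° → τ = 558.6·d·0.4848 clockwise.
Wall normal N at the top has arm L sinθ = 7.084 m counterclockwise, so Στ = 0 gives N·7.084 = 173.1 + 270.8·d.
ΣFy = 0 ⇒ N_floor = 646.8 N, so the maximum friction is μ_s·N_floor = 0.37×646.8 = 239.3 N. ΣFx = 0 ⇒ N_wall = f, so at the slipping point N = 239.3 N.
Substituting: 239.3×7.084 = 173.1 + 270.8·d ⇒ d = (1695 − 173.1) / 270.8 = 5.62 m.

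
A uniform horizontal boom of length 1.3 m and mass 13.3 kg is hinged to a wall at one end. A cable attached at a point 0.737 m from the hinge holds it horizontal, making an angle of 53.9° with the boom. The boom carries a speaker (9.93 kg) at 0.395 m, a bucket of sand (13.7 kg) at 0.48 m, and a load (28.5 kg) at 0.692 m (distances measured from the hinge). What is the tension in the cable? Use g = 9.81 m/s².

T ≈ 640 N

Taking torques about the hinge:
Beam weight: 13.3 × 9.81 = 130.5 N down at 0.65 m → arm 0.65 m, τ = 130.5 × 0.65 = 84.83 N·m clockwise.
Speaker: 9.93 × 9.81 = 97.41 N down at 0.395 m → arm 0.395 m, τ = 97.41 × 0.395 = 38.48 N·m clockwise.
Bucket of sand: 13.7 × 9.81 = 134.4 N down at 0.48 m → arm 0.48 m, τ = 134.4 × 0.48 = 64.51 N·m clockwise.
Load: 28.5 × 9.81 = 279.6 N down at 0.692 m → arm 0.692 m, τ = 279.6 × 0.692 = 193.5 N·m clockwise.
Total clockwise load moment = 381.3 N·m.
The cable tension T acts at 0.737 m; only its component perpendicular to the boom, T sinθ, produces torque. sin 53.9° = 0.808.
Balancing moments: T × 0.737 × 0.808 = 381.3, giving T = 381.3 / 0.5955 = 640 N.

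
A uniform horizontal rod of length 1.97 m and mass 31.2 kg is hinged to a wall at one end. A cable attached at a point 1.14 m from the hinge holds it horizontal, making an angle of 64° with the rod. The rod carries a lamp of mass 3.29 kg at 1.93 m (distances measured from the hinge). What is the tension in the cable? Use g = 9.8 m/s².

Taking torques about the hinge:
Beam weight: 31.2 × 9.8 = 305.8 N down at 0.985 m → arm 0.985 m, τ = 305.8 × 0.985 = 301.2 N·m clockwise.
Lamp: 3.29 × 9.8 = 32.24 N down at 1.93 m → arm 1.93 m, τ = 32.24 × 1.93 = 62.22 N·m clockwise.
Total clockwise load moment = 363.4 N·m.
The cable tension T acts at 1.14 m; only its component perpendicular to the rod, T sinθ, produces torque. sin 64° = 0.8988.
For rotational equilibrium, T × 1.14 × 0.8988 = 363.4, so T = 363.4 / 1.025 = 355 N.

T ≈ 355 N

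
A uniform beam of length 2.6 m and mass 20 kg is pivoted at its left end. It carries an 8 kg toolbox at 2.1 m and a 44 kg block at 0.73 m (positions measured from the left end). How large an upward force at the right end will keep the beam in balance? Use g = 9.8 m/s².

F ≈ 282 N

Choose the left end as the axis so the unknown pivot reaction has zero arm there.
Beam weight: 20 × 9.8 = 196 N down at 1.3 m → arm 1.3 m, τ = 196 × 1.3 = 254.8 N·m clockwise.
Toolbox: 8 × 9.8 = 78.4 N down at 2.1 m → arm 2.1 m, τ = 78.4 × 2.1 = 164.6 N·m clockwise.
Block: 44 × 9.8 = 431.2 N down at 0.73 m → arm 0.73 m, τ = 431.2 × 0.73 = 314.8 N·m clockwise.
Net moment of the loads = 734.2 N·m clockwise.
The upward force F acts at the right end, arm 2.6 m, giving F × 2.6 counterclockwise.
Balancing moments: F × 2.6 = 734.2, giving F = 734.2 / 2.6 = 282 N.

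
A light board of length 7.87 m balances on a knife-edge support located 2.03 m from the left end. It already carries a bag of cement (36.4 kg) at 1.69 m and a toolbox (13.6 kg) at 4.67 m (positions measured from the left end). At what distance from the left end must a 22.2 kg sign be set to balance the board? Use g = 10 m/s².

x ≈ 0.97 m from the left end

Take moments about the knife-edge support (at 2.03 m from the left end).
Bag of cement: 36.4 × 10 = 364 N down at 1.69 m → arm 0.34 m, τ = 364 × 0.34 = 123.8 N·m counterclockwise.
Toolbox: 13.6 × 10 = 136 N down at 4.67 m → arm 2.64 m, τ = 136 × 2.64 = 359 N·m clockwise.
Net moment of existing loads = 235.2 N·m clockwise.
The sign weighs 22.2 × 10 = 222 N and must supply an equal counterclockwise moment, so its lever arm about the knife-edge support is 235.2 / 222 = 1.06 m.
That puts it at 2.03 − 1.06 = 0.97 m from the left end.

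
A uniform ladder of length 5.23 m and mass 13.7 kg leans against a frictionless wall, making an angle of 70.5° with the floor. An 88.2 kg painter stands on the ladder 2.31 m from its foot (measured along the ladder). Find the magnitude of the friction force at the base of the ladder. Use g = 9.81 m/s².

f ≈ 159 N

Taking torques about the foot of the ladder:
Ladder weight 13.7×9.81 = 134.4 N acts at 2.615 m along the ladder; its horizontal arm is 2.615·cos70.5° = 0.8729 m → τ = 117.3 N·m clockwise.
Painter: 88.2×9.81 = 865.2 N at 2.31 m → arm 0.7711 m → τ = 667.2 N·m clockwise.
Wall normal N acts horizontally at the top; its moment arm is the height L sinθ = 5.23·sin70.5° = 4.93 m, counterclockwise.
Balancing moments: N × 4.93 = 784.5, giving N = 159 N.
ΣFx = 0: friction at the foot balances the wall's push, so f = N_wall = 159 N.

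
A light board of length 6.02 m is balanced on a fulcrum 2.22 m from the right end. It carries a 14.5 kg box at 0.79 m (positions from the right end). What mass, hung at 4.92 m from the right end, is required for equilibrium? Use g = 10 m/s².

m ≈ 7.68 kg

Sum moments about the fulcrum (at 2.22 m from the right end) (the support reaction has zero arm there).
Box: 14.5 × 10 = 145 N down at 0.79 m → arm 1.43 m, τ = 145 × 1.43 = 207.3 N·m clockwise.
Net moment of known loads = 207.3 N·m clockwise.
An unknown mass m at 4.92 m has arm 2.7 m; its moment is m·g·2.7 counterclockwise.
Balancing moments: m × 10 × 2.7 = 207.3, giving m = 207.3 / (10 × 2.7) = 7.68 kg.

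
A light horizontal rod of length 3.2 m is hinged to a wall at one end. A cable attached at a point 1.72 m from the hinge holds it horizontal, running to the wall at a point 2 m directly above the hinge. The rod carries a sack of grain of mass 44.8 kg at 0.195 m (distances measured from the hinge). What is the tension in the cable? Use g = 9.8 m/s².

T ≈ 65.7 N

Take moments about the hinge.
Sack of grain: 44.8 × 9.8 = 439 N down at 0.195 m → arm 0.195 m, τ = 439 × 0.195 = 85.61 N·m clockwise.
Total clockwise load moment = 85.61 N·m.
The cable tension T acts at 1.72 m; only its component perpendicular to the rod, T sinθ, produces torque. sinθ = h/√(h²+d²) = 2/√(2²+1.72²) = 0.7582.
Setting net torque to zero: T × 1.72 × 0.7582 = 85.61 → T = 85.61 / 1.304 = 65.7 N.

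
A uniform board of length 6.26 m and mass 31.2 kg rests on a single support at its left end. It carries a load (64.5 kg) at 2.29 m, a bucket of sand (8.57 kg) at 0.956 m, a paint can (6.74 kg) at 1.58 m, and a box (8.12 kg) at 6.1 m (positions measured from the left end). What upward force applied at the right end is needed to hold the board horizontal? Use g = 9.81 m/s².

Taking torques about the left end:
Beam weight: 31.2 × 9.81 = 306.1 N down at 3.13 m → arm 3.13 m, τ = 306.1 × 3.13 = 958.1 N·m clockwise.
Load: 64.5 × 9.81 = 632.7 N down at 2.29 m → arm 2.29 m, τ = 632.7 × 2.29 = 1449 N·m clockwise.
Bucket of sand: 8.57 × 9.81 = 84.07 N down at 0.956 m → arm 0.956 m, τ = 84.07 × 0.956 = 80.37 N·m clockwise.
Paint can: 6.74 × 9.81 = 66.12 N down at 1.58 m → arm 1.58 m, τ = 66.12 × 1.58 = 104.5 N·m clockwise.
Box: 8.12 × 9.81 = 79.66 N down at 6.1 m → arm 6.1 m, τ = 79.66 × 6.1 = 485.9 N·m clockwise.
Net moment of the loads = 3078 N·m clockwise.
The upward force F acts at the right end, arm 6.26 m, giving F × 6.26 counterclockwise.
Στ = 0 ⇒ F × 6.26 = 3078 ⇒ F = 3078 / 6.26 = 492 N.

F ≈ 492 N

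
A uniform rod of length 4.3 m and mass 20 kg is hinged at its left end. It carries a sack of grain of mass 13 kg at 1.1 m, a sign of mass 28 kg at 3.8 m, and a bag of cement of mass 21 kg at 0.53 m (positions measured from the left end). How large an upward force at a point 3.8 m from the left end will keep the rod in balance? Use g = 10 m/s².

Sum moments about the left end (the unknown pivot reaction has zero arm there).
Beam weight: 20 × 10 = 200 N down at 2.15 m → arm 2.15 m, τ = 200 × 2.15 = 430 N·m clockwise.
Sack of grain: 13 × 10 = 130 N down at 1.1 m → arm 1.1 m, τ = 130 × 1.1 = 143 N·m clockwise.
Sign: 28 × 10 = 280 N down at 3.8 m → arm 3.8 m, τ = 280 × 3.8 = 1064 N·m clockwise.
Bag of cement: 21 × 10 = 210 N down at 0.53 m → arm 0.53 m, τ = 210 × 0.53 = 111.3 N·m clockwise.
Net moment of the loads = 1748 N·m clockwise.
The upward force F acts at a point 3.8 m from the left end, arm 3.8 m, giving F × 3.8 counterclockwise.
Setting net torque to zero: F × 3.8 = 1748 → F = 1748 / 3.8 = 460 N.

F ≈ 460 N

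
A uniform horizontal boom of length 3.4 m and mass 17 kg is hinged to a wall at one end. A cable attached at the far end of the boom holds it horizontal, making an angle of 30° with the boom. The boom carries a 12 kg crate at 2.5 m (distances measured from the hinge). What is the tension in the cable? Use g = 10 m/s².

T ≈ 346 N

Take moments about the hinge.
Beam weight: 17 × 10 = 170 N down at 1.7 m → arm 1.7 m, τ = 170 × 1.7 = 289 N·m clockwise.
Crate: 12 × 10 = 120 N down at 2.5 m → arm 2.5 m, τ = 120 × 2.5 = 300 N·m clockwise.
Total clockwise load moment = 589 N·m.
The cable tension T acts at 3.4 m; only its component perpendicular to the boom, T sinθ, produces torque. sin 30° = 0.5.
Στ = 0 ⇒ T × 3.4 × 0.5 = 589 ⇒ T = 589 / 1.7 = 346 N.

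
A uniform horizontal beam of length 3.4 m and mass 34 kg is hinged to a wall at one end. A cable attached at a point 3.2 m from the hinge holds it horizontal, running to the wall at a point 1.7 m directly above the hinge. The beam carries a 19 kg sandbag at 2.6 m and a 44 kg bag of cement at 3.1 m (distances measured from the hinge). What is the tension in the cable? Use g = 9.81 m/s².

Taking torques about the hinge:
Beam weight: 34 × 9.81 = 333.5 N down at 1.7 m → arm 1.7 m, τ = 333.5 × 1.7 = 566.9 N·m clockwise.
Sandbag: 19 × 9.81 = 186.4 N down at 2.6 m → arm 2.6 m, τ = 186.4 × 2.6 = 484.6 N·m clockwise.
Bag of cement: 44 × 9.81 = 431.6 N down at 3.1 m → arm 3.1 m, τ = 431.6 × 3.1 = 1338 N·m clockwise.
Total clockwise load moment = 2390 N·m.
The cable tension T acts at 3.2 m; only its component perpendicular to the beam, T sinθ, produces torque. sinθ = h/√(h²+d²) = 1.7/√(1.7²+3.2²) = 0.4692.
For rotational equilibrium, T × 3.2 × 0.4692 = 2390, so T = 2390 / 1.501 = 1590 N.

T ≈ 1590 N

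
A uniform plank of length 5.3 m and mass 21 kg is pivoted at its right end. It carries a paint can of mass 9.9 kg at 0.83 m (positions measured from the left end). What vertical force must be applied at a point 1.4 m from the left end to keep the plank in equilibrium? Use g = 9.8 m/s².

F ≈ 251 N

Sum moments about the right end (the unknown pivot reaction has zero arm there).
Beam weight: 21 × 9.8 = 205.8 N down at 2.65 m → arm 2.65 m, τ = 205.8 × 2.65 = 545.4 N·m counterclockwise.
Paint can: 9.9 × 9.8 = 97.02 N down at 0.83 m → arm 4.47 m, τ = 97.02 × 4.47 = 433.7 N·m counterclockwise.
Net moment of the loads = 979.1 N·m counterclockwise.
The upward force F acts at a point 1.4 m from the left end, arm 3.9 m, giving F × 3.9 clockwise.
Balancing moments: F × 3.9 = 979.1, giving F = 979.1 / 3.9 = 251 N.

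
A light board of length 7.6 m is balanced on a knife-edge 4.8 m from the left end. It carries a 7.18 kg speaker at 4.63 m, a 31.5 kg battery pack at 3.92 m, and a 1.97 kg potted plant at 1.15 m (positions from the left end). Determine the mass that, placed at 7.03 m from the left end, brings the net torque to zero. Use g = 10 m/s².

m ≈ 16.2 kg

Taking torques about the knife-edge (at 4.8 m from the left end):
Speaker: 7.18 × 10 = 71.8 N down at 4.63 m → arm 0.17 m, τ = 71.8 × 0.17 = 12.21 N·m counterclockwise.
Battery pack: 31.5 × 10 = 315 N down at 3.92 m → arm 0.88 m, τ = 315 × 0.88 = 277.2 N·m counterclockwise.
Potted plant: 1.97 × 10 = 19.7 N down at 1.15 m → arm 3.65 m, τ = 19.7 × 3.65 = 71.91 N·m counterclockwise.
Net moment of known loads = 361.3 N·m counterclockwise.
An unknown mass m at 7.03 m has arm 2.23 m; its moment is m·g·2.23 clockwise.
Setting net torque to zero: m × 10 × 2.23 = 361.3 → m = 361.3 / (10 × 2.23) = 16.2 kg.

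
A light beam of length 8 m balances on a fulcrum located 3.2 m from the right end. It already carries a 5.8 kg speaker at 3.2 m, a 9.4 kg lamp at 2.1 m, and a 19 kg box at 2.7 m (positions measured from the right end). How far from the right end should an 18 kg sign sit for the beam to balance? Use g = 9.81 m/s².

Take moments about the fulcrum (at 3.2 m from the right end).
Speaker: acts at the fulcrum, moment arm 0 → no torque.
Lamp: 9.4 × 9.81 = 92.21 N down at 2.1 m → arm 1.1 m, τ = 92.21 × 1.1 = 101.4 N·m clockwise.
Box: 19 × 9.81 = 186.4 N down at 2.7 m → arm 0.5 m, τ = 186.4 × 0.5 = 93.2 N·m clockwise.
Net moment of existing loads = 194.6 N·m clockwise.
The sign weighs 18 × 9.81 = 176.6 N and must supply an equal counterclockwise moment, so its lever arm about the fulcrum is 194.6 / 176.6 = 1.1 m.
That puts it at 3.2 + 1.1 = 4.3 m from the right end.

x ≈ 4.3 m from the right end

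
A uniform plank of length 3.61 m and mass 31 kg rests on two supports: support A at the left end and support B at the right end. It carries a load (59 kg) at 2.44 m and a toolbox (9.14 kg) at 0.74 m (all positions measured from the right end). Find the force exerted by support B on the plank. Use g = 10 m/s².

R_B ≈ 419 N

Take moments about support A.
Beam weight: 31 × 10 = 310 N down at 1.805 m → arm 1.805 m, τ = 310 × 1.805 = 559.5 N·m clockwise.
Load: 59 × 10 = 590 N down at 2.44 m → arm 1.17 m, τ = 590 × 1.17 = 690.3 N·m clockwise.
Toolbox: 9.14 × 10 = 91.4 N down at 0.74 m → arm 2.87 m, τ = 91.4 × 2.87 = 262.3 N·m clockwise.
Net load moment about support A = 1512 N·m clockwise.
Reaction R at support B is upward at 0 m, arm 3.61 m → moment R × 3.61 counterclockwise.
Στ = 0 ⇒ R × 3.61 = 1512 ⇒ R = 419 N.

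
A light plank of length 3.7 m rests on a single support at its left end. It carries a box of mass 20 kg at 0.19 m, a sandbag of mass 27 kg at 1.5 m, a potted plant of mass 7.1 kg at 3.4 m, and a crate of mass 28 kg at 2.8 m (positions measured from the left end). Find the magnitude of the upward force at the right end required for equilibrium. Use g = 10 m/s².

Sum moments about the left end (the unknown pivot reaction has zero arm there).
Box: 20 × 10 = 200 N down at 0.19 m → arm 0.19 m, τ = 200 × 0.19 = 38 N·m clockwise.
Sandbag: 27 × 10 = 270 N down at 1.5 m → arm 1.5 m, τ = 270 × 1.5 = 405 N·m clockwise.
Potted plant: 7.1 × 10 = 71 N down at 3.4 m → arm 3.4 m, τ = 71 × 3.4 = 241.4 N·m clockwise.
Crate: 28 × 10 = 280 N down at 2.8 m → arm 2.8 m, τ = 280 × 2.8 = 784 N·m clockwise.
Net moment of the loads = 1468 N·m clockwise.
The upward force F acts at the right end, arm 3.7 m, giving F × 3.7 counterclockwise.
Balancing moments: F × 3.7 = 1468, giving F = 1468 / 3.7 = 397 N.

F ≈ 397 N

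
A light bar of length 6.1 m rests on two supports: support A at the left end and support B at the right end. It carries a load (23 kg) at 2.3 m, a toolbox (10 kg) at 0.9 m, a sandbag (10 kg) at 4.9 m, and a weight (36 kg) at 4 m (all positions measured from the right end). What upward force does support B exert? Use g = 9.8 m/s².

Choose support A as the axis so its reaction then has zero moment arm.
Load: 23 × 9.8 = 225.4 N down at 2.3 m → arm 3.8 m, τ = 225.4 × 3.8 = 856.5 N·m clockwise.
Toolbox: 10 × 9.8 = 98 N down at 0.9 m → arm 5.2 m, τ = 98 × 5.2 = 509.6 N·m clockwise.
Sandbag: 10 × 9.8 = 98 N down at 4.9 m → arm 1.2 m, τ = 98 × 1.2 = 117.6 N·m clockwise.
Weight: 36 × 9.8 = 352.8 N down at 4 m → arm 2.1 m, τ = 352.8 × 2.1 = 740.9 N·m clockwise.
Net load moment about support A = 2225 N·m clockwise.
Reaction R at support B is upward at 0 m, arm 6.1 m → moment R × 6.1 counterclockwise.
Balancing moments: R × 6.1 = 2225, giving R = 365 N.

R_B ≈ 365 N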